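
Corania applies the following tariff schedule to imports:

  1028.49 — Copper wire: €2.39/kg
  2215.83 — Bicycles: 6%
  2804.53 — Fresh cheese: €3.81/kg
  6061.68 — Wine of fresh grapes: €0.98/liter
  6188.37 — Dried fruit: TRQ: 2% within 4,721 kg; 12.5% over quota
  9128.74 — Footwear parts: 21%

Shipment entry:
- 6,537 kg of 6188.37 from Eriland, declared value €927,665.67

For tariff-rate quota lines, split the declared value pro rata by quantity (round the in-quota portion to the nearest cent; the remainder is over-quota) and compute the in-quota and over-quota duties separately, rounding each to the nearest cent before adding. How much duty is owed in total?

€45,612.71

Line 1 (6188.37, Eriland, 6,537 kg, €927,665.67):
Code 6188.37 is under a tariff-rate quota (threshold 4,721 kg). In-quota: 4,721 kg at 2%; over-quota: 1,816 kg at 12.5%.
Pro-rata value split: in-quota = €927,665.67 × 4,721/6,537 = €669,957.11; over-quota = €927,665.67 − €669,957.11 = €257,708.56.
In-quota duty = €669,957.11 × 2% = €13,399.14. Over-quota duty = €257,708.56 × 12.5% = €32,213.57.
Line duty = €13,399.14 + €32,213.57 = €45,612.71.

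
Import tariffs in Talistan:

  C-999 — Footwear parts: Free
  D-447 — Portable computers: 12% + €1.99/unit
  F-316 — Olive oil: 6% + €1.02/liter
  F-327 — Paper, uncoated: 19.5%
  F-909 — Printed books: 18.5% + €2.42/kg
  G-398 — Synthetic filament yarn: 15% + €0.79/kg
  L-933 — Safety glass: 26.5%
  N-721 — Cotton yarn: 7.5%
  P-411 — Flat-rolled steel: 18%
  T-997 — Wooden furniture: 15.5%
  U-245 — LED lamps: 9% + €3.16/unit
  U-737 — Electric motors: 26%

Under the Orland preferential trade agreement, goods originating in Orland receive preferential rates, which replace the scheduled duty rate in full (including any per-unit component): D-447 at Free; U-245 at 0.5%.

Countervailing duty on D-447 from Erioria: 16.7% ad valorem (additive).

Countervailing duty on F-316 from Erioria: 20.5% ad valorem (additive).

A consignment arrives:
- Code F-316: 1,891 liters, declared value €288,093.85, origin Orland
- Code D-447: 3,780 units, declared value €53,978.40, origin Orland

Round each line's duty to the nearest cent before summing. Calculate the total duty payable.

Line 1 (F-316, Orland, 1,891 liters, €288,093.85):
Base rate for F-316 is 6% + €1.02/liter.
Origin Orland is the FTA partner but F-316 is not on the preference list; base rate stands.
The additional-duty order on F-316 targets Erioria, not Orland; it does not apply.
Duty = €288,093.85 × 6% + 1,891 × €1.02 = €19,214.45.
Line 2 (D-447, Orland, 3,780 units, €53,978.40):
Base rate for D-447 is 12% + €1.99/unit.
Origin Orland qualifies under the Talistan–Orland agreement and D-447 is covered: preferential rate Free applies instead.
The additional-duty order on D-447 targets Erioria, not Orland; it does not apply.
Duty = €53,978.40 × 0% = €0.00.
Total = €19,214.45 + €0.00 = €19,214.45.

€19,214.45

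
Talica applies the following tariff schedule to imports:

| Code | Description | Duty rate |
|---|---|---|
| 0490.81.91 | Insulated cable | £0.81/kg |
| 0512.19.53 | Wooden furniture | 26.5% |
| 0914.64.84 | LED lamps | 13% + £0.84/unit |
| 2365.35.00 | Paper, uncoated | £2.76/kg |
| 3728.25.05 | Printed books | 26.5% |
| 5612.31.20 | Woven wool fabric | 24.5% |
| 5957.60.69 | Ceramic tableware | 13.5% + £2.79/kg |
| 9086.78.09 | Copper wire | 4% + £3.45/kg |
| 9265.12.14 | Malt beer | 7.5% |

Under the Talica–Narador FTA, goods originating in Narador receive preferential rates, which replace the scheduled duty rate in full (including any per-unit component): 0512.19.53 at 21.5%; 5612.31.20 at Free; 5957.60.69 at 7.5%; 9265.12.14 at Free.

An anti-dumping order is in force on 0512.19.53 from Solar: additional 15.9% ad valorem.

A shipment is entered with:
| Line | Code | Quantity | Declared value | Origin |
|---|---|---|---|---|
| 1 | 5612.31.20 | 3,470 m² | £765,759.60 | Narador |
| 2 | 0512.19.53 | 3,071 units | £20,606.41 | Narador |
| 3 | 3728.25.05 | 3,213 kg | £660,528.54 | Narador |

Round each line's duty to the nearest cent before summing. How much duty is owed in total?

£179,470.44

Line 1 (5612.31.20, Narador, 3,470 m², £765,759.60):
Base rate for 5612.31.20 is 24.5%.
Origin Narador qualifies under the Talica–Narador agreement and 5612.31.20 is covered: preferential rate Free applies instead.
Duty = £765,759.60 × 0% = £0.00.
Line 2 (0512.19.53, Narador, 3,071 units, £20,606.41):
Base rate for 0512.19.53 is 26.5%.
Origin Narador qualifies under the Talica–Narador agreement and 0512.19.53 is covered: preferential rate 21.5% applies instead.
The additional-duty order on 0512.19.53 targets Solar, not Narador; it does not apply.
Duty = £20,606.41 × 21.5% = £4,430.38.
Line 3 (3728.25.05, Narador, 3,213 kg, £660,528.54):
Base rate for 3728.25.05 is 26.5%.
Origin Narador is the FTA partner but 3728.25.05 is not on the preference list; base rate stands.
Duty = £660,528.54 × 26.5% = £175,040.06.
Total = £0.00 + £4,430.38 + £175,040.06 = £179,470.44.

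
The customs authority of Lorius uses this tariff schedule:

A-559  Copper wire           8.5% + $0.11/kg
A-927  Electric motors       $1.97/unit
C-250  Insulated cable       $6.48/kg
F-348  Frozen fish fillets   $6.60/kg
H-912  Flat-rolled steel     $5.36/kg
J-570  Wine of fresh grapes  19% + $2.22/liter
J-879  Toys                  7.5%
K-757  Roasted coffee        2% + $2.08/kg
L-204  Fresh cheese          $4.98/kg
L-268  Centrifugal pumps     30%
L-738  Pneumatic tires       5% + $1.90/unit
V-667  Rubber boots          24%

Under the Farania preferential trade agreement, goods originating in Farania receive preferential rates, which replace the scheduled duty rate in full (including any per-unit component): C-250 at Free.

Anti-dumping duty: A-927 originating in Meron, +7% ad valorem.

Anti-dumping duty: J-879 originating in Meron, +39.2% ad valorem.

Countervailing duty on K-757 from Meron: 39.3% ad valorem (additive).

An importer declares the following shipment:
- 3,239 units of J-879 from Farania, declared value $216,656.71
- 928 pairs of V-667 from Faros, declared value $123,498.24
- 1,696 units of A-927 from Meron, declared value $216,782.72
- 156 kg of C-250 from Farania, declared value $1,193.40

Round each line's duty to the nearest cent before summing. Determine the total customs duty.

$64,404.74

Line 1 (J-879, Farania, 3,239 units, $216,656.71):
Base rate for J-879 is 7.5%.
Origin Farania is the FTA partner but J-879 is not on the preference list; base rate stands.
The additional-duty order on J-879 targets Meron, not Farania; it does not apply.
Duty = $216,656.71 × 7.5% = $16,249.25.
Line 2 (V-667, Faros, 928 pairs, $123,498.24):
Base rate for V-667 is 24%.
Duty = $123,498.24 × 24% = $29,639.58.
Line 3 (A-927, Meron, 1,696 units, $216,782.72):
Base rate for A-927 is $1.97/unit.
Additional duty on A-927 from Meron: +7% ad valorem. Applied ad valorem rate = 7%.
Duty = $216,782.72 × 7% + 1,696 × $1.97 = $18,515.91.
Line 4 (C-250, Farania, 156 kg, $1,193.40):
Base rate for C-250 is $6.48/kg.
Origin Farania qualifies under the Lorius–Farania agreement and C-250 is covered: preferential rate Free applies instead.
Duty = $1,193.40 × 0% = $0.00.
Total = $16,249.25 + $29,639.58 + $18,515.91 + $0.00 = $64,404.74.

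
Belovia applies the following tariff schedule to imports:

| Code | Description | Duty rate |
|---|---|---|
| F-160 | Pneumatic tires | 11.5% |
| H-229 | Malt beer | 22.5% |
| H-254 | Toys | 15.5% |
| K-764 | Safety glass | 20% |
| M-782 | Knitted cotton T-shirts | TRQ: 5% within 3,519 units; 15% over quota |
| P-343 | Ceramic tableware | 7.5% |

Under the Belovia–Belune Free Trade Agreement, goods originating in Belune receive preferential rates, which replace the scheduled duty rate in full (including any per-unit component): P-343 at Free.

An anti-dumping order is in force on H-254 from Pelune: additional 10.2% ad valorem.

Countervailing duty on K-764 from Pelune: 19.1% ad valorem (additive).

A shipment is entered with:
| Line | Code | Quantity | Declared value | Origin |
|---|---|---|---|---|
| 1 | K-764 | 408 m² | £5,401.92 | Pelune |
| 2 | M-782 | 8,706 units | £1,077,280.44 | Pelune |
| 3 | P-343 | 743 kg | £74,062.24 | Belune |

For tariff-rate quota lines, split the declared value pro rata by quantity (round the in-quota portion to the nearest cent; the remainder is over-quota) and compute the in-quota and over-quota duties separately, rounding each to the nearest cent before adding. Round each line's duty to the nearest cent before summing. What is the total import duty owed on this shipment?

Line 1 (K-764, Pelune, 408 m², £5,401.92):
Base rate for K-764 is 20%.
Additional duty on K-764 from Pelune: +19.1%. Applied ad valorem rate: 20% + 19.1% = 39.1%.
Duty = £5,401.92 × 39.1% = £2,112.15.
Line 2 (M-782, Pelune, 8,706 units, £1,077,280.44):
Code M-782 is under a tariff-rate quota (threshold 3,519 units). In-quota: 3,519 units at 5%; over-quota: 5,187 units at 15%.
Pro-rata value split: in-quota = £1,077,280.44 × 3,519/8,706 = £435,441.06; over-quota = £1,077,280.44 − £435,441.06 = £641,839.38.
In-quota duty = £435,441.06 × 5% = £21,772.05. Over-quota duty = £641,839.38 × 15% = £96,275.91.
Line duty = £21,772.05 + £96,275.91 = £118,047.96.
Line 3 (P-343, Belune, 743 kg, £74,062.24):
Base rate for P-343 is 7.5%.
Origin Belune qualifies under the Belovia–Belune agreement and P-343 is covered: preferential rate Free applies instead.
Duty = £74,062.24 × 0% = £0.00.
Total = £2,112.15 + £118,047.96 + £0.00 = £120,160.11.

£120,160.11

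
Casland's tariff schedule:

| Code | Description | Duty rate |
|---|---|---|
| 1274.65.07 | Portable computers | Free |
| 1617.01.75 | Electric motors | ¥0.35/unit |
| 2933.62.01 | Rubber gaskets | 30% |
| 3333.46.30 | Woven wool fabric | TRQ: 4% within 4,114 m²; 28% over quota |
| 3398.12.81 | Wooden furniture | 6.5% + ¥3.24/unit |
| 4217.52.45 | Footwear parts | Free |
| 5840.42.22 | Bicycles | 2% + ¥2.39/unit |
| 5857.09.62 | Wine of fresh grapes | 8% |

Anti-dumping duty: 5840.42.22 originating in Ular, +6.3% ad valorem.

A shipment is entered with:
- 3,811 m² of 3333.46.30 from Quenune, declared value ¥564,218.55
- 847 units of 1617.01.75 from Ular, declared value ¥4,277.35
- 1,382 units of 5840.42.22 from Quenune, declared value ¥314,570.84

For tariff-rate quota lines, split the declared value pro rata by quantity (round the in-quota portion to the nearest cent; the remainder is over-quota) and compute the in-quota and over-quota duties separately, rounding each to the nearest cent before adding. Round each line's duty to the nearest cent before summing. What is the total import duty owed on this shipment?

Line 1 (3333.46.30, Quenune, 3,811 m², ¥564,218.55):
Code 3333.46.30 is under a tariff-rate quota (threshold 4,114 m²). Quantity 3,811 m² is within the quota, so the in-quota rate 4% applies to the full value.
Duty = ¥564,218.55 × 4% = ¥22,568.74.
Line 2 (1617.01.75, Ular, 847 units, ¥4,277.35):
Base rate for 1617.01.75 is ¥0.35/unit.
Duty = 847 × ¥0.35 = ¥296.45.
Line 3 (5840.42.22, Quenune, 1,382 units, ¥314,570.84):
Base rate for 5840.42.22 is 2% + ¥2.39/unit.
The additional-duty order on 5840.42.22 targets Ular, not Quenune; it does not apply.
Duty = ¥314,570.84 × 2% + 1,382 × ¥2.39 = ¥9,594.40.
Total = ¥22,568.74 + ¥296.45 + ¥9,594.40 = ¥32,459.59.

¥32,459.59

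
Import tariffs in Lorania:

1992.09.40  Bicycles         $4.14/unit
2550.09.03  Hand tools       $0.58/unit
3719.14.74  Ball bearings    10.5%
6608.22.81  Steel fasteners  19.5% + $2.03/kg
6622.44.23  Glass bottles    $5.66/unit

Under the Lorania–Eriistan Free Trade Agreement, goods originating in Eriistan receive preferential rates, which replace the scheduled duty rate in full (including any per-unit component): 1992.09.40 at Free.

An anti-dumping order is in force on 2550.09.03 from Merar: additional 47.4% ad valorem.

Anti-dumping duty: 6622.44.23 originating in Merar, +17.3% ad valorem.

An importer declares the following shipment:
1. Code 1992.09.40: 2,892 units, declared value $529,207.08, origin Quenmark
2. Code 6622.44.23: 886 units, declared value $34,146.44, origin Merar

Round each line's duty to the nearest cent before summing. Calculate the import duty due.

Line 1 (1992.09.40, Quenmark, 2,892 units, $529,207.08):
Base rate for 1992.09.40 is $4.14/unit.
1992.09.40 has an FTA preferential rate, but origin Quenmark is not Eriistan; base rate stands.
Duty = 2,892 × $4.14 = $11,972.88.
Line 2 (6622.44.23, Merar, 886 units, $34,146.44):
Base rate for 6622.44.23 is $5.66/unit.
Additional duty on 6622.44.23 from Merar: +17.3% ad valorem. Applied ad valorem rate = 17.3%.
Duty = $34,146.44 × 17.3% + 886 × $5.66 = $10,922.09.
Total = $11,972.88 + $10,922.09 = $22,894.97.

$22,894.97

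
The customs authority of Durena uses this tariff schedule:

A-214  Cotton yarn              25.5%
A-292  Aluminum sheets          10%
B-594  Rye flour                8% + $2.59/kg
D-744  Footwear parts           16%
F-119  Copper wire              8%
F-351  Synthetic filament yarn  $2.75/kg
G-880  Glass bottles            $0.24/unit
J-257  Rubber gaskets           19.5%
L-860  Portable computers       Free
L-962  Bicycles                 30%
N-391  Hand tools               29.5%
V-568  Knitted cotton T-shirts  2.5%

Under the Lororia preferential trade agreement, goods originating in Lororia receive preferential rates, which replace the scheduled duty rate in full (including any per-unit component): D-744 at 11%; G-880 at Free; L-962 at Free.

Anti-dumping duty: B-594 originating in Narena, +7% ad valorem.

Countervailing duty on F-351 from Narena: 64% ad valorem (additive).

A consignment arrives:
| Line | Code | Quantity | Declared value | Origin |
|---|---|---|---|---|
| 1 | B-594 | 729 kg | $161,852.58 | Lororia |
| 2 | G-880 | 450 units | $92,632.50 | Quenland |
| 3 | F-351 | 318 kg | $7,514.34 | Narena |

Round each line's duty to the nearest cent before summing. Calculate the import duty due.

$20,628.00

Line 1 (B-594, Lororia, 729 kg, $161,852.58):
Base rate for B-594 is 8% + $2.59/kg.
Origin Lororia is the FTA partner but B-594 is not on the preference list; base rate stands.
The additional-duty order on B-594 targets Narena, not Lororia; it does not apply.
Duty = $161,852.58 × 8% + 729 × $2.59 = $14,836.32.
Line 2 (G-880, Quenland, 450 units, $92,632.50):
Base rate for G-880 is $0.24/unit.
G-880 has an FTA preferential rate, but origin Quenland is not Lororia; base rate stands.
Duty = 450 × $0.24 = $108.00.
Line 3 (F-351, Narena, 318 kg, $7,514.34):
Base rate for F-351 is $2.75/kg.
Additional duty on F-351 from Narena: +64% ad valorem. Applied ad valorem rate = 64%.
Duty = $7,514.34 × 64% + 318 × $2.75 = $5,683.68.
Total = $14,836.32 + $108.00 + $5,683.68 = $20,628.00.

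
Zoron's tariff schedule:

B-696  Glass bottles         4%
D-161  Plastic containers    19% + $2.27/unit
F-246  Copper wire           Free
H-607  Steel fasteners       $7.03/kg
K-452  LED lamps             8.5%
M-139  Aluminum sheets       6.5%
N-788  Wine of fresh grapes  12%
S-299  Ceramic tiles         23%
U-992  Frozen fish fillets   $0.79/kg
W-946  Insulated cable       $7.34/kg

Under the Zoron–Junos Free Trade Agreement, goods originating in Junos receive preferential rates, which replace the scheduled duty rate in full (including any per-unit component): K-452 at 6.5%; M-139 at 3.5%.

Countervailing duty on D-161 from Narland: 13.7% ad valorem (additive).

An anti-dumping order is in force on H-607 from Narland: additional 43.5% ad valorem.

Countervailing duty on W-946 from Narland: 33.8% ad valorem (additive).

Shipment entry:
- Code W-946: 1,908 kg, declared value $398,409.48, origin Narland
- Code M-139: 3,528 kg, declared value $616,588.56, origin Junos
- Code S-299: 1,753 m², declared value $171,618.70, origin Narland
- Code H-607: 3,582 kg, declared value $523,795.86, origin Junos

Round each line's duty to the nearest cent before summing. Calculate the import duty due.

Line 1 (W-946, Narland, 1,908 kg, $398,409.48):
Base rate for W-946 is $7.34/kg.
Additional duty on W-946 from Narland: +33.8% ad valorem. Applied ad valorem rate = 33.8%.
Duty = $398,409.48 × 33.8% + 1,908 × $7.34 = $148,667.12.
Line 2 (M-139, Junos, 3,528 kg, $616,588.56):
Base rate for M-139 is 6.5%.
Origin Junos qualifies under the Zoron–Junos agreement and M-139 is covered: preferential rate 3.5% applies instead.
Duty = $616,588.56 × 3.5% = $21,580.60.
Line 3 (S-299, Narland, 1,753 m², $171,618.70):
Base rate for S-299 is 23%.
Duty = $171,618.70 × 23% = $39,472.30.
Line 4 (H-607, Junos, 3,582 kg, $523,795.86):
Base rate for H-607 is $7.03/kg.
Origin Junos is the FTA partner but H-607 is not on the preference list; base rate stands.
The additional-duty order on H-607 targets Narland, not Junos; it does not apply.
Duty = 3,582 × $7.03 = $25,181.46.
Total = $148,667.12 + $21,580.60 + $39,472.30 + $25,181.46 = $234,901.48.

$234,901.48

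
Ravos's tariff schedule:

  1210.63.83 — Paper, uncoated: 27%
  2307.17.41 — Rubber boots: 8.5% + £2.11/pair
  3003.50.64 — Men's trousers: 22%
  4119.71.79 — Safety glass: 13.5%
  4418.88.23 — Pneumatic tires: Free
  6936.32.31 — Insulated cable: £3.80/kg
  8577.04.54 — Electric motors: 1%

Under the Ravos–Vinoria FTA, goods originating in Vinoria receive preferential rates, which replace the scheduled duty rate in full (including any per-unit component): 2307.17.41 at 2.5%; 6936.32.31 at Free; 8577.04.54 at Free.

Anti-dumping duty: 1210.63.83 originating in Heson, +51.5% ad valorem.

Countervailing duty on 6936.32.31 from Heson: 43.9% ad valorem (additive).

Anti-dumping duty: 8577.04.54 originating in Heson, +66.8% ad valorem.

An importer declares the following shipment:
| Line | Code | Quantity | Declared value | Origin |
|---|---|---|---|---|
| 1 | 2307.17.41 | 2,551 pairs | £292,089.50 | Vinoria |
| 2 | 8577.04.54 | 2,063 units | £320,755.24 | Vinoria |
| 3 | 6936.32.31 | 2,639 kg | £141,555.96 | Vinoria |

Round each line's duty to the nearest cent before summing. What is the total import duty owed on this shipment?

Line 1 (2307.17.41, Vinoria, 2,551 pairs, £292,089.50):
Base rate for 2307.17.41 is 8.5% + £2.11/pair.
Origin Vinoria qualifies under the Ravos–Vinoria agreement and 2307.17.41 is covered: preferential rate 2.5% applies instead.
Duty = £292,089.50 × 2.5% = £7,302.24.
Line 2 (8577.04.54, Vinoria, 2,063 units, £320,755.24):
Base rate for 8577.04.54 is 1%.
Origin Vinoria qualifies under the Ravos–Vinoria agreement and 8577.04.54 is covered: preferential rate Free applies instead.
The additional-duty order on 8577.04.54 targets Heson, not Vinoria; it does not apply.
Duty = £320,755.24 × 0% = £0.00.
Line 3 (6936.32.31, Vinoria, 2,639 kg, £141,555.96):
Base rate for 6936.32.31 is £3.80/kg.
Origin Vinoria qualifies under the Ravos–Vinoria agreement and 6936.32.31 is covered: preferential rate Free applies instead.
The additional-duty order on 6936.32.31 targets Heson, not Vinoria; it does not apply.
Duty = £141,555.96 × 0% = £0.00.
Total = £7,302.24 + £0.00 + £0.00 = £7,302.24.

£7,302.24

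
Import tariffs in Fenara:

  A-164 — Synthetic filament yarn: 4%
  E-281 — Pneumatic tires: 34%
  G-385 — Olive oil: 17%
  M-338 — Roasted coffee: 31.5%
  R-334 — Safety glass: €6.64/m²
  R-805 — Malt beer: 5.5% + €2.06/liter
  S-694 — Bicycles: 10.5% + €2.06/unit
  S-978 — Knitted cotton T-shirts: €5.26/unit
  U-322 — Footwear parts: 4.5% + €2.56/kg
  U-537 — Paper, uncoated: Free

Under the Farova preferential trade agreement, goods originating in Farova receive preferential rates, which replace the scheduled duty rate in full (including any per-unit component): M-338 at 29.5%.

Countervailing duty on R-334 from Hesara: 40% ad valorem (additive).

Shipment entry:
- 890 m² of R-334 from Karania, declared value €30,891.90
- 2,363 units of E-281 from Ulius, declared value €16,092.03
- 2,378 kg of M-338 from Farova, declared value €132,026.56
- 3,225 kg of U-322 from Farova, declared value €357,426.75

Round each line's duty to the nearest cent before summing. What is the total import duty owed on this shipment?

Line 1 (R-334, Karania, 890 m², €30,891.90):
Base rate for R-334 is €6.64/m².
The additional-duty order on R-334 targets Hesara, not Karania; it does not apply.
Duty = 890 × €6.64 = €5,909.60.
Line 2 (E-281, Ulius, 2,363 units, €16,092.03):
Base rate for E-281 is 34%.
Duty = €16,092.03 × 34% = €5,471.29.
Line 3 (M-338, Farova, 2,378 kg, €132,026.56):
Base rate for M-338 is 31.5%.
Origin Farova qualifies under the Fenara–Farova agreement and M-338 is covered: preferential rate 29.5% applies instead.
Duty = €132,026.56 × 29.5% = €38,947.84.
Line 4 (U-322, Farova, 3,225 kg, €357,426.75):
Base rate for U-322 is 4.5% + €2.56/kg.
Origin Farova is the FTA partner but U-322 is not on the preference list; base rate stands.
Duty = €357,426.75 × 4.5% + 3,225 × €2.56 = €24,340.20.
Total = €5,909.60 + €5,471.29 + €38,947.84 + €24,340.20 = €74,668.93.

€74,668.93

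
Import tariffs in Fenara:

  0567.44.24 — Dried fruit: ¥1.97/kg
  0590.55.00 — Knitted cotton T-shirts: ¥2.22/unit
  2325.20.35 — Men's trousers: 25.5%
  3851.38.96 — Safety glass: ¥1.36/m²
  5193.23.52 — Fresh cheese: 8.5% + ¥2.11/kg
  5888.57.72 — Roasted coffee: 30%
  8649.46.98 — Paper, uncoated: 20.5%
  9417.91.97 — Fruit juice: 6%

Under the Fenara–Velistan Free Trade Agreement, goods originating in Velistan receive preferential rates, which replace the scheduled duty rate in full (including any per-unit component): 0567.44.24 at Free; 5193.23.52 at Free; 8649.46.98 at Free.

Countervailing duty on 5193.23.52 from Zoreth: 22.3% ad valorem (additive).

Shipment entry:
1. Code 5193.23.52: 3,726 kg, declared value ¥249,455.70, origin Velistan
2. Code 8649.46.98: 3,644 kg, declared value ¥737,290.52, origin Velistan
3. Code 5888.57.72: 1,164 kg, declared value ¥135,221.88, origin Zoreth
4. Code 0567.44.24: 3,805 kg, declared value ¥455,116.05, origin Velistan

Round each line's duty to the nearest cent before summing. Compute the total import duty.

Line 1 (5193.23.52, Velistan, 3,726 kg, ¥249,455.70):
Base rate for 5193.23.52 is 8.5% + ¥2.11/kg.
Origin Velistan qualifies under the Fenara–Velistan agreement and 5193.23.52 is covered: preferential rate Free applies instead.
The additional-duty order on 5193.23.52 targets Zoreth, not Velistan; it does not apply.
Duty = ¥249,455.70 × 0% = ¥0.00.
Line 2 (8649.46.98, Velistan, 3,644 kg, ¥737,290.52):
Base rate for 8649.46.98 is 20.5%.
Origin Velistan qualifies under the Fenara–Velistan agreement and 8649.46.98 is covered: preferential rate Free applies instead.
Duty = ¥737,290.52 × 0% = ¥0.00.
Line 3 (5888.57.72, Zoreth, 1,164 kg, ¥135,221.88):
Base rate for 5888.57.72 is 30%.
Duty = ¥135,221.88 × 30% = ¥40,566.56.
Line 4 (0567.44.24, Velistan, 3,805 kg, ¥455,116.05):
Base rate for 0567.44.24 is ¥1.97/kg.
Origin Velistan qualifies under the Fenara–Velistan agreement and 0567.44.24 is covered: preferential rate Free applies instead.
Duty = ¥455,116.05 × 0% = ¥0.00.
Total = ¥0.00 + ¥0.00 + ¥40,566.56 + ¥0.00 = ¥40,566.56.

¥40,566.56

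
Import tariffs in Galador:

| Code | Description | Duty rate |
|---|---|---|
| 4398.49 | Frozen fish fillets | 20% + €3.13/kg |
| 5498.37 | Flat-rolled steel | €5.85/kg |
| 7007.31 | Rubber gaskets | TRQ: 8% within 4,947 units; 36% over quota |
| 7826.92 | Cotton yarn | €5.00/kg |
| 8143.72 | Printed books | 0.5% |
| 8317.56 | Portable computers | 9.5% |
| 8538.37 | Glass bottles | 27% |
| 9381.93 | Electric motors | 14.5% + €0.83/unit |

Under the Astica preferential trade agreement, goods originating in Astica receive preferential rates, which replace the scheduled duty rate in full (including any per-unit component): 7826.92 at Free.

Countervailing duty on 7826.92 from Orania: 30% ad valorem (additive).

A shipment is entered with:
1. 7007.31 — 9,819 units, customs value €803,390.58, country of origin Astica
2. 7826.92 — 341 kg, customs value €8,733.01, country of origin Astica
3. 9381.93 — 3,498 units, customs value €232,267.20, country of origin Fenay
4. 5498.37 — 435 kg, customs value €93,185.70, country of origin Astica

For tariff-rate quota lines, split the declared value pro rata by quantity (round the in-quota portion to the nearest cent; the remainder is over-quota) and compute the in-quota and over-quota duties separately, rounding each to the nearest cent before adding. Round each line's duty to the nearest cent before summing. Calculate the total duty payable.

€215,013.64

Line 1 (7007.31, Astica, 9,819 units, €803,390.58):
Code 7007.31 is under a tariff-rate quota (threshold 4,947 units). In-quota: 4,947 units at 8%; over-quota: 4,872 units at 36%.
Pro-rata value split: in-quota = €803,390.58 × 4,947/9,819 = €404,763.54; over-quota = €803,390.58 − €404,763.54 = €398,627.04.
In-quota duty = €404,763.54 × 8% = €32,381.08. Over-quota duty = €398,627.04 × 36% = €143,505.73.
Line duty = €32,381.08 + €143,505.73 = €175,886.81.
Line 2 (7826.92, Astica, 341 kg, €8,733.01):
Base rate for 7826.92 is €5.00/kg.
Origin Astica qualifies under the Galador–Astica agreement and 7826.92 is covered: preferential rate Free applies instead.
The additional-duty order on 7826.92 targets Orania, not Astica; it does not apply.
Duty = €8,733.01 × 0% = €0.00.
Line 3 (9381.93, Fenay, 3,498 units, €232,267.20):
Base rate for 9381.93 is 14.5% + €0.83/unit.
Duty = €232,267.20 × 14.5% + 3,498 × €0.83 = €36,582.08.
Line 4 (5498.37, Astica, 435 kg, €93,185.70):
Base rate for 5498.37 is €5.85/kg.
Origin Astica is the FTA partner but 5498.37 is not on the preference list; base rate stands.
Duty = 435 × €5.85 = €2,544.75.
Total = €175,886.81 + €0.00 + €36,582.08 + €2,544.75 = €215,013.64.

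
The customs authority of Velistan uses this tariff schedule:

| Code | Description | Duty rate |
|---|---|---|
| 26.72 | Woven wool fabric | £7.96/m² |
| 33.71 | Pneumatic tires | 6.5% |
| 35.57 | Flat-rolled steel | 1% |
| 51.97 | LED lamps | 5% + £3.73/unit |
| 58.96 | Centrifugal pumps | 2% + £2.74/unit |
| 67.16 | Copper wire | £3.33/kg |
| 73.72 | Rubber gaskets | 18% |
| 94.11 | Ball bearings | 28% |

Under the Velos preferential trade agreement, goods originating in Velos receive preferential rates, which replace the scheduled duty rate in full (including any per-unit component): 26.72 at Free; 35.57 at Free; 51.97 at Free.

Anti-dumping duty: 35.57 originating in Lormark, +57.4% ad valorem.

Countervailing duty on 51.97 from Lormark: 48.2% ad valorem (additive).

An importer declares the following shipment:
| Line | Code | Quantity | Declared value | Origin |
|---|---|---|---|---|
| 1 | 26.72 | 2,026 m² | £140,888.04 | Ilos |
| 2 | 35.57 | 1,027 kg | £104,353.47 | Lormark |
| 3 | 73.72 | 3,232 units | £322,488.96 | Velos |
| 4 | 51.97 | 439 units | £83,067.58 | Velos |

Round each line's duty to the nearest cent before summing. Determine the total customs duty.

Line 1 (26.72, Ilos, 2,026 m², £140,888.04):
Base rate for 26.72 is £7.96/m².
26.72 has an FTA preferential rate, but origin Ilos is not Velos; base rate stands.
Duty = 2,026 × £7.96 = £16,126.96.
Line 2 (35.57, Lormark, 1,027 kg, £104,353.47):
Base rate for 35.57 is 1%.
35.57 has an FTA preferential rate, but origin Lormark is not Velos; base rate stands.
Additional duty on 35.57 from Lormark: +57.4%. Applied ad valorem rate: 1% + 57.4% = 58.4%.
Duty = £104,353.47 × 58.4% = £60,942.43.
Line 3 (73.72, Velos, 3,232 units, £322,488.96):
Base rate for 73.72 is 18%.
Origin Velos is the FTA partner but 73.72 is not on the preference list; base rate stands.
Duty = £322,488.96 × 18% = £58,048.01.
Line 4 (51.97, Velos, 439 units, £83,067.58):
Base rate for 51.97 is 5% + £3.73/unit.
Origin Velos qualifies under the Velistan–Velos agreement and 51.97 is covered: preferential rate Free applies instead.
The additional-duty order on 51.97 targets Lormark, not Velos; it does not apply.
Duty = £83,067.58 × 0% = £0.00.
Total = £16,126.96 + £60,942.43 + £58,048.01 + £0.00 = £135,117.40.

£135,117.40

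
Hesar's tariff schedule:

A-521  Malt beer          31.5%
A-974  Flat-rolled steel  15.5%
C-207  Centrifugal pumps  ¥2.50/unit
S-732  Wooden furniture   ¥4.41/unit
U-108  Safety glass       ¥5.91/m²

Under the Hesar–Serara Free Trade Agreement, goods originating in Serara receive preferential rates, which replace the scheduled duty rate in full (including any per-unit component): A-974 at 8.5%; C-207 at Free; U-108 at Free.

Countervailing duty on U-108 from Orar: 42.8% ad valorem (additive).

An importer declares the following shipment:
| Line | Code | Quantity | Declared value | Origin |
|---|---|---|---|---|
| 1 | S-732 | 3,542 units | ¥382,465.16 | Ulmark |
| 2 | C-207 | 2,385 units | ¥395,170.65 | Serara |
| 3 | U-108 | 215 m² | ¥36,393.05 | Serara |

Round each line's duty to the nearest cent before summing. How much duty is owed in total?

¥15,620.22

Line 1 (S-732, Ulmark, 3,542 units, ¥382,465.16):
Base rate for S-732 is ¥4.41/unit.
Duty = 3,542 × ¥4.41 = ¥15,620.22.
Line 2 (C-207, Serara, 2,385 units, ¥395,170.65):
Base rate for C-207 is ¥2.50/unit.
Origin Serara qualifies under the Hesar–Serara agreement and C-207 is covered: preferential rate Free applies instead.
Duty = ¥395,170.65 × 0% = ¥0.00.
Line 3 (U-108, Serara, 215 m², ¥36,393.05):
Base rate for U-108 is ¥5.91/m².
Origin Serara qualifies under the Hesar–Serara agreement and U-108 is covered: preferential rate Free applies instead.
The additional-duty order on U-108 targets Orar, not Serara; it does not apply.
Duty = ¥36,393.05 × 0% = ¥0.00.
Total = ¥15,620.22 + ¥0.00 + ¥0.00 = ¥15,620.22.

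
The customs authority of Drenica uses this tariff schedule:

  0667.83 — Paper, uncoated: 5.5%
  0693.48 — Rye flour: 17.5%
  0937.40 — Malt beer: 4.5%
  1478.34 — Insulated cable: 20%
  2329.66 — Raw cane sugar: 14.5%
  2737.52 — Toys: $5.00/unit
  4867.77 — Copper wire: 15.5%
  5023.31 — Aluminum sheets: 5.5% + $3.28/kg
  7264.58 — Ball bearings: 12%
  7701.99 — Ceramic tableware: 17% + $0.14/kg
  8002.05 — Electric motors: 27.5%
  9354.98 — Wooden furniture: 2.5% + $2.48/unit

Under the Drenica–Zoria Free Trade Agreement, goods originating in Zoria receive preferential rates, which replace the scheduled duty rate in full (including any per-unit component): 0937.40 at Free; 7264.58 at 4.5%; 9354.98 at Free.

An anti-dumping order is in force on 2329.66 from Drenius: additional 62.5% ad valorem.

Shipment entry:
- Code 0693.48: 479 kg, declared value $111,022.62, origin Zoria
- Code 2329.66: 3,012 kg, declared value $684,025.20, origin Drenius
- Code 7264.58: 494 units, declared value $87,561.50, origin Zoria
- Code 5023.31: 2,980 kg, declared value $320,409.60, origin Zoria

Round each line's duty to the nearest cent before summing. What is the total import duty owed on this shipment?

Line 1 (0693.48, Zoria, 479 kg, $111,022.62):
Base rate for 0693.48 is 17.5%.
Origin Zoria is the FTA partner but 0693.48 is not on the preference list; base rate stands.
Duty = $111,022.62 × 17.5% = $19,428.96.
Line 2 (2329.66, Drenius, 3,012 kg, $684,025.20):
Base rate for 2329.66 is 14.5%.
Additional duty on 2329.66 from Drenius: +62.5%. Applied ad valorem rate: 14.5% + 62.5% = 77%.
Duty = $684,025.20 × 77% = $526,699.40.
Line 3 (7264.58, Zoria, 494 units, $87,561.50):
Base rate for 7264.58 is 12%.
Origin Zoria qualifies under the Drenica–Zoria agreement and 7264.58 is covered: preferential rate 4.5% applies instead.
Duty = $87,561.50 × 4.5% = $3,940.27.
Line 4 (5023.31, Zoria, 2,980 kg, $320,409.60):
Base rate for 5023.31 is 5.5% + $3.28/kg.
Origin Zoria is the FTA partner but 5023.31 is not on the preference list; base rate stands.
Duty = $320,409.60 × 5.5% + 2,980 × $3.28 = $27,396.93.
Total = $19,428.96 + $526,699.40 + $3,940.27 + $27,396.93 = $577,465.56.

$577,465.56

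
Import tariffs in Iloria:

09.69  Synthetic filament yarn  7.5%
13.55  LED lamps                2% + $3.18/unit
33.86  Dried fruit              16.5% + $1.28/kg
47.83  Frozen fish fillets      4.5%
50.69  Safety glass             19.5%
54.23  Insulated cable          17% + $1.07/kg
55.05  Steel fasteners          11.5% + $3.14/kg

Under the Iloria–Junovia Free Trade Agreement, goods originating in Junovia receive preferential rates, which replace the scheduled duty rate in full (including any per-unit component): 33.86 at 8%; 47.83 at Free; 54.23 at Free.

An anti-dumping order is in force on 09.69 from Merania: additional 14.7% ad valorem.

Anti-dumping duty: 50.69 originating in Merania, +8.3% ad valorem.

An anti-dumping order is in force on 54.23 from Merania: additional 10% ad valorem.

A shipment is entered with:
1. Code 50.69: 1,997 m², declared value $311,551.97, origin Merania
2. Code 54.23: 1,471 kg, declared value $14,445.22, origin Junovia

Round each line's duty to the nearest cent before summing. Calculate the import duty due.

Line 1 (50.69, Merania, 1,997 m², $311,551.97):
Base rate for 50.69 is 19.5%.
Additional duty on 50.69 from Merania: +8.3%. Applied ad valorem rate: 19.5% + 8.3% = 27.8%.
Duty = $311,551.97 × 27.8% = $86,611.45.
Line 2 (54.23, Junovia, 1,471 kg, $14,445.22):
Base rate for 54.23 is 17% + $1.07/kg.
Origin Junovia qualifies under the Iloria–Junovia agreement and 54.23 is covered: preferential rate Free applies instead.
The additional-duty order on 54.23 targets Merania, not Junovia; it does not apply.
Duty = $14,445.22 × 0% = $0.00.
Total = $86,611.45 + $0.00 = $86,611.45.

$86,611.45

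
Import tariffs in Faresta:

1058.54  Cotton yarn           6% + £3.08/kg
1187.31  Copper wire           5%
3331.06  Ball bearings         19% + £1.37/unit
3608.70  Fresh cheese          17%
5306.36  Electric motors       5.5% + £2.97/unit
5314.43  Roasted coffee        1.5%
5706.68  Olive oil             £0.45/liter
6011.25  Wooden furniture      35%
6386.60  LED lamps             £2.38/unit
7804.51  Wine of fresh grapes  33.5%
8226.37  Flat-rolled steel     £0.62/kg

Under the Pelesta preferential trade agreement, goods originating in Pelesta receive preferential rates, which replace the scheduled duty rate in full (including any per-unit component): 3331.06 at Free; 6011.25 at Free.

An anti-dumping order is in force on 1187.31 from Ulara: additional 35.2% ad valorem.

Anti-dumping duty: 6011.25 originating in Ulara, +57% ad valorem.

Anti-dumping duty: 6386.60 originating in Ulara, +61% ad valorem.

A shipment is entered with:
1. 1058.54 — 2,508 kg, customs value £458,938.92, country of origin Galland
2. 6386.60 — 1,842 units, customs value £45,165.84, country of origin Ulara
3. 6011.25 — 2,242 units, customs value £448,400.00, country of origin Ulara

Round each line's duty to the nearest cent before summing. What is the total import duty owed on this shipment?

Line 1 (1058.54, Galland, 2,508 kg, £458,938.92):
Base rate for 1058.54 is 6% + £3.08/kg.
Duty = £458,938.92 × 6% + 2,508 × £3.08 = £35,260.98.
Line 2 (6386.60, Ulara, 1,842 units, £45,165.84):
Base rate for 6386.60 is £2.38/unit.
Additional duty on 6386.60 from Ulara: +61% ad valorem. Applied ad valorem rate = 61%.
Duty = £45,165.84 × 61% + 1,842 × £2.38 = £31,935.12.
Line 3 (6011.25, Ulara, 2,242 units, £448,400.00):
Base rate for 6011.25 is 35%.
6011.25 has an FTA preferential rate, but origin Ulara is not Pelesta; base rate stands.
Additional duty on 6011.25 from Ulara: +57%. Applied ad valorem rate: 35% + 57% = 92%.
Duty = £448,400.00 × 92% = £412,528.00.
Total = £35,260.98 + £31,935.12 + £412,528.00 = £479,724.10.

£479,724.10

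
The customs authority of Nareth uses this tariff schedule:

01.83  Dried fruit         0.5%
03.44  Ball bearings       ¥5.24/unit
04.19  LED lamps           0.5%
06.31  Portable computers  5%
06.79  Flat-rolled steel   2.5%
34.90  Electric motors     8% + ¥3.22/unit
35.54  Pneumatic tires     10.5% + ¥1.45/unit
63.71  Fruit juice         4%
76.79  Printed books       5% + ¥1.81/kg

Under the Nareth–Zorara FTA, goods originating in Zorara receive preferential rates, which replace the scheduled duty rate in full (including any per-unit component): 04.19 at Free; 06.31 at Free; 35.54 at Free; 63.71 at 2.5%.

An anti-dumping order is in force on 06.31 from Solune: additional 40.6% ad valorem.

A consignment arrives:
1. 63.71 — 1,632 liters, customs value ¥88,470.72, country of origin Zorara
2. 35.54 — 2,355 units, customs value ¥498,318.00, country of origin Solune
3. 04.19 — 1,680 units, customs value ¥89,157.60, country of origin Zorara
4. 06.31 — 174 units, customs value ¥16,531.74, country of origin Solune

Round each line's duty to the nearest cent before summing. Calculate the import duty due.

¥65,488.38

Line 1 (63.71, Zorara, 1,632 liters, ¥88,470.72):
Base rate for 63.71 is 4%.
Origin Zorara qualifies under the Nareth–Zorara agreement and 63.71 is covered: preferential rate 2.5% applies instead.
Duty = ¥88,470.72 × 2.5% = ¥2,211.77.
Line 2 (35.54, Solune, 2,355 units, ¥498,318.00):
Base rate for 35.54 is 10.5% + ¥1.45/unit.
35.54 has an FTA preferential rate, but origin Solune is not Zorara; base rate stands.
Duty = ¥498,318.00 × 10.5% + 2,355 × ¥1.45 = ¥55,738.14.
Line 3 (04.19, Zorara, 1,680 units, ¥89,157.60):
Base rate for 04.19 is 0.5%.
Origin Zorara qualifies under the Nareth–Zorara agreement and 04.19 is covered: preferential rate Free applies instead.
Duty = ¥89,157.60 × 0% = ¥0.00.
Line 4 (06.31, Solune, 174 units, ¥16,531.74):
Base rate for 06.31 is 5%.
06.31 has an FTA preferential rate, but origin Solune is not Zorara; base rate stands.
Additional duty on 06.31 from Solune: +40.6%. Applied ad valorem rate: 5% + 40.6% = 45.6%.
Duty = ¥16,531.74 × 45.6% = ¥7,538.47.
Total = ¥2,211.77 + ¥55,738.14 + ¥0.00 + ¥7,538.47 = ¥65,488.38.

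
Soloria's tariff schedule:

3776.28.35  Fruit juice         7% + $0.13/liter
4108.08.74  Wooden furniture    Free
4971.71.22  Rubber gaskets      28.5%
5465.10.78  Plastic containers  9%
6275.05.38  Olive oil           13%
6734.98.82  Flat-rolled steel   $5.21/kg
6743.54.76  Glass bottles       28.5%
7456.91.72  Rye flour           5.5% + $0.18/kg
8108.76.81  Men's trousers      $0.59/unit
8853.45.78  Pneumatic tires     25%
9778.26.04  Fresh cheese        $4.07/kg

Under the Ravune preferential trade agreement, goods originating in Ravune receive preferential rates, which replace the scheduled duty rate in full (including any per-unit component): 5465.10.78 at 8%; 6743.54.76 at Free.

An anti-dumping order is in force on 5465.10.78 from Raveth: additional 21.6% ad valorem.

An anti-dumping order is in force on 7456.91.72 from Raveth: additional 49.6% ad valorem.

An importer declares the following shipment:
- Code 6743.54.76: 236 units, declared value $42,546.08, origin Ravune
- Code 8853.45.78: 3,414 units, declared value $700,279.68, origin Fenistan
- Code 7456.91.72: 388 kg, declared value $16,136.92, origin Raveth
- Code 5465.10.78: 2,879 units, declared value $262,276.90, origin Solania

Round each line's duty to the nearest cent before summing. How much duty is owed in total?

$207,636.12

Line 1 (6743.54.76, Ravune, 236 units, $42,546.08):
Base rate for 6743.54.76 is 28.5%.
Origin Ravune qualifies under the Soloria–Ravune agreement and 6743.54.76 is covered: preferential rate Free applies instead.
Duty = $42,546.08 × 0% = $0.00.
Line 2 (8853.45.78, Fenistan, 3,414 units, $700,279.68):
Base rate for 8853.45.78 is 25%.
Duty = $700,279.68 × 25% = $175,069.92.
Line 3 (7456.91.72, Raveth, 388 kg, $16,136.92):
Base rate for 7456.91.72 is 5.5% + $0.18/kg.
Additional duty on 7456.91.72 from Raveth: +49.6%. Applied ad valorem rate: 5.5% + 49.6% = 55.1%.
Duty = $16,136.92 × 55.1% + 388 × $0.18 = $8,961.28.
Line 4 (5465.10.78, Solania, 2,879 units, $262,276.90):
Base rate for 5465.10.78 is 9%.
5465.10.78 has an FTA preferential rate, but origin Solania is not Ravune; base rate stands.
The additional-duty order on 5465.10.78 targets Raveth, not Solania; it does not apply.
Duty = $262,276.90 × 9% = $23,604.92.
Total = $0.00 + $175,069.92 + $8,961.28 + $23,604.92 = $207,636.12.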